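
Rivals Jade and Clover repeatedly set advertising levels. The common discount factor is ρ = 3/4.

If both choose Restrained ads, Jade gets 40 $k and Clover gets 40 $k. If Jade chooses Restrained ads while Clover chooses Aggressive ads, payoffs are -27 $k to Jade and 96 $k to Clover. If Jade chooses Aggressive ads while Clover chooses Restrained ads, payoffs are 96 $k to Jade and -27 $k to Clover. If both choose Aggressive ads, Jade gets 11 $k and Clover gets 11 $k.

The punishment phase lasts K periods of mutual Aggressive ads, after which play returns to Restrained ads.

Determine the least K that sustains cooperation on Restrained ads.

No profitable deviation requires (40−11)(ρ+…+ρ^K) ≥ 96−40, i.e. ρ+…+ρ^K ≥ 56/29 ≈ 1.9310.
With ρ = 3/4, the partial sums are K=1: 0.7500, K=2: 1.3125, K=3: 1.7344, K=4: 2.0508.
K = 4 is the first length at which the sum reaches 1.9310.

4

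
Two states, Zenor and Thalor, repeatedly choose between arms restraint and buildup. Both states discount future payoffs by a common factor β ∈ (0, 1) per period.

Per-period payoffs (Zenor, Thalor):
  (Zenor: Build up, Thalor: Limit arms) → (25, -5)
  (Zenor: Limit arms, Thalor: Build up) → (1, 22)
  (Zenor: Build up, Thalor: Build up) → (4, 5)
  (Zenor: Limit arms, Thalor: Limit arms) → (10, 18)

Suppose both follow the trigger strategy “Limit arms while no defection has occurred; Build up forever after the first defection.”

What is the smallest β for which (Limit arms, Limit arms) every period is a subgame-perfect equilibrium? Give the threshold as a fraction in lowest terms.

Zenor: cooperation gives 10 each period; deviation gives 25 once then 4 forever.
  10/(1−β) ≥ 25 + 4β/(1−β) ⇒ β ≥ 15/21 = 5/7.
Thalor: cooperation gives 18 each period; deviation gives 22 once then 5 forever.
  β ≥ 4/17.
Both must hold, so the binding constraint is Zenor's: β ≥ 5/7.

5/7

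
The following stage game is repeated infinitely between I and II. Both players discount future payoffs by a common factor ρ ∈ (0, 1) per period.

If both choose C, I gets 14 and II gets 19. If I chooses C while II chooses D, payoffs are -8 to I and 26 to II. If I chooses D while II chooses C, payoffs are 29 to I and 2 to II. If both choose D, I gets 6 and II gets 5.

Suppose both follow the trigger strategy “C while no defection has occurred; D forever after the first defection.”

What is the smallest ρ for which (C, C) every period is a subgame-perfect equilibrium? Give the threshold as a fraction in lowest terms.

I: cooperation gives 14 each period; deviation gives 29 once then 6 forever.
  14/(1−ρ) ≥ 29 + 6ρ/(1−ρ) ⇒ ρ ≥ 15/23.
II: cooperation gives 19 each period; deviation gives 26 once then 5 forever.
  ρ ≥ 7/21 = 1/3.
Both must hold, so the binding constraint is I's: ρ ≥ 15/23.

15/23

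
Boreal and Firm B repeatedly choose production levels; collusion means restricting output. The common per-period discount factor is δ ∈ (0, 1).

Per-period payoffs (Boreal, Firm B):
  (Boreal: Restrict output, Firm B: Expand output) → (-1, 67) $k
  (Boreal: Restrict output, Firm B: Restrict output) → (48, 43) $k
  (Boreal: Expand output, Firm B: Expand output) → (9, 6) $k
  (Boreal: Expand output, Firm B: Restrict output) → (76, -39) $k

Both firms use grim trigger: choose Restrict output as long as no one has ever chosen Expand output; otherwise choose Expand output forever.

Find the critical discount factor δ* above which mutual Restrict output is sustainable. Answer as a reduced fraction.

For Boreal: deviation gain 76−48 = 28, per-period punishment loss 48−9 = 39. IC gives δ ≥ 28/67.
For Firm B: gain 24, loss 37 per period, so δ ≥ 24/61.
The tighter constraint is Boreal's, so cooperation needs δ ≥ 28/67.

28/67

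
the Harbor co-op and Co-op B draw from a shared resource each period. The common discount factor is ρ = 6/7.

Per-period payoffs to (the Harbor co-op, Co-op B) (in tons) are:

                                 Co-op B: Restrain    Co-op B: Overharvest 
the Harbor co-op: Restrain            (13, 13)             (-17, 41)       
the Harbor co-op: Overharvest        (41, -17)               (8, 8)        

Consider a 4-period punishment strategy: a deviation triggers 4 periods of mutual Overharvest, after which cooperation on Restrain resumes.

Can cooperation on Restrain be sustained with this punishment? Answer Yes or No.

IC: ρ+…+ρ^4 ≥ (41−13)/(13−8) = 28/5.
At ρ = 6/7: partial sum = 2.7613 < 5.6000. Cooperation not sustainable.

No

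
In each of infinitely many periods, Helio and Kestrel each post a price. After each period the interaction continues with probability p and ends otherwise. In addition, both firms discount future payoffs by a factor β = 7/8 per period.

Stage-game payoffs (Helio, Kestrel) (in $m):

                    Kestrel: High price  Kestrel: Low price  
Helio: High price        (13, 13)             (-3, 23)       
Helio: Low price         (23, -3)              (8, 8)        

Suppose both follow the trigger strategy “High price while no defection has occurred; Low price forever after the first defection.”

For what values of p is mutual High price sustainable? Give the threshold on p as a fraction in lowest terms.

With continuation probability p and discount β, the effective per-period discount factor is βp.
Grim-trigger IC: βp ≥ (23−13)/(23−8) = 2/3.
So p ≥ (2/3)/(7/8) = 16/21.

16/21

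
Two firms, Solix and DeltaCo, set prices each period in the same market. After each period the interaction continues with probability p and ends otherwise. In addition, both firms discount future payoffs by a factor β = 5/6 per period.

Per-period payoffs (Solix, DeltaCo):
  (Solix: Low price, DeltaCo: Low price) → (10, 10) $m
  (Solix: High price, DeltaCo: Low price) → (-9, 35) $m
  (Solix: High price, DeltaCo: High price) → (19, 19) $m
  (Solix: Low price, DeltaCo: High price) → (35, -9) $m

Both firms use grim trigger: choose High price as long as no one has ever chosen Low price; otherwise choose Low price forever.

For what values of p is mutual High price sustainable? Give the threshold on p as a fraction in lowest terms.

With continuation probability p and discount β, the effective per-period discount factor is βp.
Grim-trigger IC: βp ≥ (35−19)/(35−10) = 16/25.
So p ≥ (16/25)/(5/6) = 96/125.

96/125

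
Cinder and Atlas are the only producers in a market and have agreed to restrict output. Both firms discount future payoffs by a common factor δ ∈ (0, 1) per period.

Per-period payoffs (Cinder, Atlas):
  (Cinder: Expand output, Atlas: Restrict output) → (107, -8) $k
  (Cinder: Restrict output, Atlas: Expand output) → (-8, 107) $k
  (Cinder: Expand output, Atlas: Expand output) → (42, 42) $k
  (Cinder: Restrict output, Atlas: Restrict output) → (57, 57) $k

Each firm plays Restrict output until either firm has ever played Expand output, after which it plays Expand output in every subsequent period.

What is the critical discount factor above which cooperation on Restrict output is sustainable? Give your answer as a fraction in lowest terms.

10/13

Cooperation forever yields 57 each period: 57/(1−δ).
Deviating yields 107 once, then 42 forever: 107 + 42δ/(1−δ).
No profitable deviation requires 57/(1−δ) ≥ 107 + 42δ/(1−δ).
Multiplying by (1−δ): 57 ≥ 107(1−δ) + 42δ = 107 − 65δ.
So 65δ ≥ 50, i.e. δ ≥ 50/65 = 10/13.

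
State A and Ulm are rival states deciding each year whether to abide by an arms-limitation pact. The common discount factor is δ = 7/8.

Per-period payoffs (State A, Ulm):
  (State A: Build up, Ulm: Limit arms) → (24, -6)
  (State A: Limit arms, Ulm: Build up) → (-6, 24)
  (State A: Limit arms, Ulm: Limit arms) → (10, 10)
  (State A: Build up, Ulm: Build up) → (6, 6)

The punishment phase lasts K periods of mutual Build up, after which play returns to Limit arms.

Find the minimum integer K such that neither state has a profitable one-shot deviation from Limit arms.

6

IC: δ(1−δ^K)/(1−δ) ≥ (24−10)/(10−6) = 7/2.
With δ = 7/8: need 1 − δ^K ≥ 7/2·(1−7/8)/(7/8), i.e. δ^K ≤ 0.5000.
Since (7/8)^5 = 0.5129 and (7/8)^6 = 0.4488, the smallest such K is 6.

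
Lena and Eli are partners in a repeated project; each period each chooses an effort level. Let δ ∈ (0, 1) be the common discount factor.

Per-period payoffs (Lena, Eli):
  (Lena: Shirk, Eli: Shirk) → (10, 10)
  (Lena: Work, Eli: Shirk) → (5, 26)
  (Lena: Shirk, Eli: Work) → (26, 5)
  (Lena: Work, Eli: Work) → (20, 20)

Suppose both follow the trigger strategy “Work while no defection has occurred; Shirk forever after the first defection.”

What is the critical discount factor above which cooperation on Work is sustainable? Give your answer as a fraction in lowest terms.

20/(1−δ) ≥ 26 + 10δ/(1−δ)
20 ≥ 26 − 16δ
δ ≥ 6/16 = 3/8.

3/8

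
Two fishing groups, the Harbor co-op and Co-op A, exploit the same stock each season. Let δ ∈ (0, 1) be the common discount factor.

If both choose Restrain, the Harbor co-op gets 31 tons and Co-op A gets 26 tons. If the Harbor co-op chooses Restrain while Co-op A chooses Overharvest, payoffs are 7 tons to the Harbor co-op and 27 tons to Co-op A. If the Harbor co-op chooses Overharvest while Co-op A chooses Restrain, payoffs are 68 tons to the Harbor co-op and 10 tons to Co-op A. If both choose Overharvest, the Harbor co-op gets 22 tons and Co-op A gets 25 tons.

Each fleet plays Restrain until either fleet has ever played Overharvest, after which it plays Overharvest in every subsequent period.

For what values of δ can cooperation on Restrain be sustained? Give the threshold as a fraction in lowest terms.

the Harbor co-op: cooperation gives 31 each period; deviation gives 68 once then 22 forever.
  31/(1−δ) ≥ 68 + 22δ/(1−δ) ⇒ δ ≥ 37/46.
Co-op A: cooperation gives 26 each period; deviation gives 27 once then 25 forever.
  δ ≥ 1/2.
Both must hold, so the binding constraint is the Harbor co-op's: δ ≥ 37/46.

37/46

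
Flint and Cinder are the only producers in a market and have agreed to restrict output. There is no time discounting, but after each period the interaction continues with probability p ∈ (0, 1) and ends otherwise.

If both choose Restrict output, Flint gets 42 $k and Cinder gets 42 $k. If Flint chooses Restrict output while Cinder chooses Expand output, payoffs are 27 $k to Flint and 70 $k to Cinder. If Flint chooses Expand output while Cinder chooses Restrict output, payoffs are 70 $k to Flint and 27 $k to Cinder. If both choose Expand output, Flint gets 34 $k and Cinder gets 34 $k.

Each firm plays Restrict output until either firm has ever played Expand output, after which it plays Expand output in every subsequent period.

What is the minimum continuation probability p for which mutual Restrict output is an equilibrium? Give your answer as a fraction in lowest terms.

7/9

Expected cooperation value is 42 + p·42 + p²·42 + … = 42/(1−p); deviation gives 70 + p·34/(1−p).
42 ≥ 70(1−p) + 34p ⇒ 36p ≥ 28 ⇒ p ≥ 28/36 = 7/9.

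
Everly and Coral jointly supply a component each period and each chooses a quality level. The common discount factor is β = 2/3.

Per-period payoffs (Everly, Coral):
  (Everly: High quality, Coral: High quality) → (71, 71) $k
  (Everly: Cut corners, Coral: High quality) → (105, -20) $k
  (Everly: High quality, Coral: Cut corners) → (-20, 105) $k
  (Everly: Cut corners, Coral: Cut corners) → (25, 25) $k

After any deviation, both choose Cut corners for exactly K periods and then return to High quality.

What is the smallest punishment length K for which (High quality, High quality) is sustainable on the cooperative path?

2

No profitable deviation requires (71−25)(β+…+β^K) ≥ 105−71, i.e. β+…+β^K ≥ 17/23 ≈ 0.7391.
With β = 2/3, the partial sums are K=1: 0.6667, K=2: 1.1111.
K = 2 is the first length at which the sum reaches 0.7391.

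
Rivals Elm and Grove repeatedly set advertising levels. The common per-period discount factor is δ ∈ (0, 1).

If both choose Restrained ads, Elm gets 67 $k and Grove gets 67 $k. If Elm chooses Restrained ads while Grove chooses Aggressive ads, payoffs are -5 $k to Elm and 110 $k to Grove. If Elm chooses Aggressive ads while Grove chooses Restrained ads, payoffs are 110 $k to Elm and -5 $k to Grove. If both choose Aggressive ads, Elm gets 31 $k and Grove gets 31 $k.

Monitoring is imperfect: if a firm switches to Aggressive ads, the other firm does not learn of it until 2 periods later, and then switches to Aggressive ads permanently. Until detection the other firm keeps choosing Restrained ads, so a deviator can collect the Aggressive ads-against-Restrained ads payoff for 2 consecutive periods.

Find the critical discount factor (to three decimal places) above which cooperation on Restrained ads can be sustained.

Deviating for the 2 undetected periods gains 110−67 = 43 per period over cooperation, then loses 67−31 = 36 per period forever once punishment starts.
Gain: 43(1 + δ + … + δ^1); loss: 36·δ^2/(1−δ).
No profitable deviation ⇔ 43(1−δ^2) ≤ 36·δ^2, i.e. δ^2 ≥ 43/(43+36) = 43/79.
Hence δ ≥ (43/79)^(1/2) ≈ 0.738.

0.738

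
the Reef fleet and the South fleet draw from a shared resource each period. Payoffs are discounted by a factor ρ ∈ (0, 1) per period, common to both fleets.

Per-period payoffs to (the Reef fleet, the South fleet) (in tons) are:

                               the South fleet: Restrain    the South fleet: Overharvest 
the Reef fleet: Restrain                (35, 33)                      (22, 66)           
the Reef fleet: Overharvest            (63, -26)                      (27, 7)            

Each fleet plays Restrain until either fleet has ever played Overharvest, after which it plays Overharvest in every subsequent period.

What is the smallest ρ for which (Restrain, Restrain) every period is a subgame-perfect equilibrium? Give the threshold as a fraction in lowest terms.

the Reef fleet: cooperation gives 35 each period; deviation gives 63 once then 27 forever.
  35/(1−ρ) ≥ 63 + 27ρ/(1−ρ) ⇒ ρ ≥ 28/36 = 7/9.
the South fleet: cooperation gives 33 each period; deviation gives 66 once then 7 forever.
  ρ ≥ 33/59.
Both must hold, so the binding constraint is the Reef fleet's: ρ ≥ 7/9.

7/9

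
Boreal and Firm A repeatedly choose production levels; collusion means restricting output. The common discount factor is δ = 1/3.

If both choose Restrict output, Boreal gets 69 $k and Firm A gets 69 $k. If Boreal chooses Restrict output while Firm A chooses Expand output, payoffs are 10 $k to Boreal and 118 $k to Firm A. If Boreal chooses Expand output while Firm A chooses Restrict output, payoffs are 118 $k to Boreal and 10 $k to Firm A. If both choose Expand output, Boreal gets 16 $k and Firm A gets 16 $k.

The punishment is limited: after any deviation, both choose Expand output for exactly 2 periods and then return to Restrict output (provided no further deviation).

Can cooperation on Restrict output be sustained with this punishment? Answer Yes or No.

A one-shot deviation gives 118 now, then 16 for 2 periods, then back to 69.
Gain from deviating: (118−69) today; loss: (69−16) in each of the next 2 periods.
No-deviation condition: (69−16)(δ+…+δ^2) ≥ 118−69, i.e. δ+…+δ^2 ≥ 49/53.
At δ = 1/3: δ+…+δ^2 = 0.4444 < 0.9245.
So cooperation is not sustainable.

No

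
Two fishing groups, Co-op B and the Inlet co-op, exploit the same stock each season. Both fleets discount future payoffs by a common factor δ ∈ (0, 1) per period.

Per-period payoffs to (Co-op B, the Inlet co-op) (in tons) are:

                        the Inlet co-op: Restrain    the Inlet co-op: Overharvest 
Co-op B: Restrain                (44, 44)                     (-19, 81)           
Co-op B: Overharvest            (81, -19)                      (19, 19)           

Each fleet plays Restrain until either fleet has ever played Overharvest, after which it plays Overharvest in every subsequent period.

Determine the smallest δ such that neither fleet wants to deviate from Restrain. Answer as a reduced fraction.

Cooperation forever yields 44 each period: 44/(1−δ).
Deviating yields 81 once, then 19 forever: 81 + 19δ/(1−δ).
No profitable deviation requires 44/(1−δ) ≥ 81 + 19δ/(1−δ).
Multiplying by (1−δ): 44 ≥ 81(1−δ) + 19δ = 81 − 62δ.
So 62δ ≥ 37, i.e. δ ≥ 37/62.

37/62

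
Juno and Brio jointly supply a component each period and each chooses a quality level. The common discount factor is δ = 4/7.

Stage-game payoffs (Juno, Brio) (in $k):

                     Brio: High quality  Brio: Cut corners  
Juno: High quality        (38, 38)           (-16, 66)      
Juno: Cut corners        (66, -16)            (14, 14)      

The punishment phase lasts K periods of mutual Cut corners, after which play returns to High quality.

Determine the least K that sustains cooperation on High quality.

IC: δ(1−δ^K)/(1−δ) ≥ (66−38)/(38−14) = 7/6.
With δ = 4/7: need 1 − δ^K ≥ 7/6·(1−4/7)/(4/7), i.e. δ^K ≤ 0.1250.
Since (4/7)^3 = 0.1866 and (4/7)^4 = 0.1066, the smallest such K is 4.

4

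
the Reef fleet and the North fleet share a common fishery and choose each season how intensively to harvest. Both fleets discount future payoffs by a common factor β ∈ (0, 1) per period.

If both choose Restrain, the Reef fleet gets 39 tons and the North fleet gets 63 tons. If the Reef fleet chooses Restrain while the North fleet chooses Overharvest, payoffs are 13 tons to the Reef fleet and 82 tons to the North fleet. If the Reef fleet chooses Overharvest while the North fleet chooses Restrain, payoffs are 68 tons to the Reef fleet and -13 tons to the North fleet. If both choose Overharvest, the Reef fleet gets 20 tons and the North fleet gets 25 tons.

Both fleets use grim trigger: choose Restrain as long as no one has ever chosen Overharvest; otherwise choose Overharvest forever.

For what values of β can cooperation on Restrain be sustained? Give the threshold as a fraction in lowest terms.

the Reef fleet's threshold: (68−39)/(68−20) = 29/48.
the North fleet's threshold: (82−63)/(82−25) = 1/3.
29/48 > 1/3, so the Reef fleet binds and β* = 29/48.

29/48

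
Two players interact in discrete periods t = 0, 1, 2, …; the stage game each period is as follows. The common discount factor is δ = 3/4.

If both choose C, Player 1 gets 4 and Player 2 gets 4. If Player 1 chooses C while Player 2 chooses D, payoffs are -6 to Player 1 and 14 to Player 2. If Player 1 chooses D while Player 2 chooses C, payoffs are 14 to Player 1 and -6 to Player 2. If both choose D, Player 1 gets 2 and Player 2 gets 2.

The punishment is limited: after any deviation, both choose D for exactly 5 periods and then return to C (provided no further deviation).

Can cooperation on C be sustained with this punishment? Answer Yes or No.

No

IC: δ+…+δ^5 ≥ (14−4)/(4−2) = 5.
At δ = 3/4: partial sum = 2.2881 < 5.0000. Cooperation not sustainable.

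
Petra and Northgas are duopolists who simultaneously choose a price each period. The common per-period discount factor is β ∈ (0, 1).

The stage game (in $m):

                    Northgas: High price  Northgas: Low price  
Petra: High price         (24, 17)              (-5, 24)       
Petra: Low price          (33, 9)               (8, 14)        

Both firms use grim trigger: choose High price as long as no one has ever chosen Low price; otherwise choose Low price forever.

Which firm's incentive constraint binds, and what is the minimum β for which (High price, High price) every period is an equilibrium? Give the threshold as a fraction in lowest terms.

Petra's threshold: (33−24)/(33−8) = 9/25.
Northgas's threshold: (24−17)/(24−14) = 7/10.
9/25 < 7/10, so Northgas binds and β* = 7/10.

Northgas; β ≥ 7/10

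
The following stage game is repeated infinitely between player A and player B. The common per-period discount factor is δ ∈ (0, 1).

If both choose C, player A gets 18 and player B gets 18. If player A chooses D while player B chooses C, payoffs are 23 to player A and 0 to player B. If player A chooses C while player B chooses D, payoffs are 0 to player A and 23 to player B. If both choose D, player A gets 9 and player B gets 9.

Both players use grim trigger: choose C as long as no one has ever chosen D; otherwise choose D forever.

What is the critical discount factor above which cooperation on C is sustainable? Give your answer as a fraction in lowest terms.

One-period gain from deviating is 23 − 18 = 5. The loss is 18 − 9 = 9 in every subsequent period, with present value 9·δ/(1−δ).
Deviation is unprofitable when 9·δ/(1−δ) ≥ 5, i.e. δ/(1−δ) ≥ 5/9.
Equivalently δ ≥ 5/(5+9) = 5/14.

5/14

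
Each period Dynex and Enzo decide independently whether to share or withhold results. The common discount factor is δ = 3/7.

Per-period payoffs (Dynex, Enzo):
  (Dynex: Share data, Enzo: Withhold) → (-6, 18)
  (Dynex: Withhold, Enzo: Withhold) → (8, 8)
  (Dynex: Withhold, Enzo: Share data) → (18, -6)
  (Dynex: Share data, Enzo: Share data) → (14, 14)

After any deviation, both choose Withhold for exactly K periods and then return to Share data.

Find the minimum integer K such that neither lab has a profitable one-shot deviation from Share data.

IC: δ(1−δ^K)/(1−δ) ≥ (18−14)/(14−8) = 2/3.
With δ = 3/7: need 1 − δ^K ≥ 2/3·(1−3/7)/(3/7), i.e. δ^K ≤ 0.1111.
Since (3/7)^2 = 0.1837 and (3/7)^3 = 0.0787, the smallest such K is 3.

3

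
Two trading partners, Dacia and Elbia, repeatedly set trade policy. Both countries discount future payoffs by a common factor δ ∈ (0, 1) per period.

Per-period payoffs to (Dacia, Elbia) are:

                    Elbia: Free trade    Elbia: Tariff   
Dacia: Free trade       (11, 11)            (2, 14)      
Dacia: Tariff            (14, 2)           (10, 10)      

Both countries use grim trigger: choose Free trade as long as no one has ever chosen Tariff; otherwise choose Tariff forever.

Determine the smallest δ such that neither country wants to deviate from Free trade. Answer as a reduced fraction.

3/4

One-period gain from deviating is 14 − 11 = 3. The loss is 11 − 10 = 1 in every subsequent period, with present value 1·δ/(1−δ).
Deviation is unprofitable when 1·δ/(1−δ) ≥ 3, i.e. δ/(1−δ) ≥ 3.
Equivalently δ ≥ 3/(3+1) = 3/4.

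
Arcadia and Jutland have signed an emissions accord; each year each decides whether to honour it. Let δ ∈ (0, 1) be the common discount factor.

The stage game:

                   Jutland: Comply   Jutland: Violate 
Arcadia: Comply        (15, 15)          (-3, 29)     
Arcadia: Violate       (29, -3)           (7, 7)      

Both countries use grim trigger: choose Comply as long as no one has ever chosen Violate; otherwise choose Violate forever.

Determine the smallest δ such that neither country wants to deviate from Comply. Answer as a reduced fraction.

Under grim trigger the critical discount factor is (T−C)/(T−P) with T = 29, C = 15, P = 7.
δ* = (29−15)/(29−7) = 14/22 = 7/11.

7/11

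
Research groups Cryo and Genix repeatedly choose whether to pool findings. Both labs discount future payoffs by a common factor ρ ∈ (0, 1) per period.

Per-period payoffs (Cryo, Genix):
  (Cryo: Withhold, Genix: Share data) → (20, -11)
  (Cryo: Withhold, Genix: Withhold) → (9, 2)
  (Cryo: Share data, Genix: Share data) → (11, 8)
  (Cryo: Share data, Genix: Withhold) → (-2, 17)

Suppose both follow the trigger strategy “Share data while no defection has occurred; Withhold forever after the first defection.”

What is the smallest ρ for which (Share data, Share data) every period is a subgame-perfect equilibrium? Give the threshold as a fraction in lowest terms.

9/11

Cryo: cooperation gives 11 each period; deviation gives 20 once then 9 forever.
  11/(1−ρ) ≥ 20 + 9ρ/(1−ρ) ⇒ ρ ≥ 9/11.
Genix: cooperation gives 8 each period; deviation gives 17 once then 2 forever.
  ρ ≥ 9/15 = 3/5.
Both must hold, so the binding constraint is Cryo's: ρ ≥ 9/11.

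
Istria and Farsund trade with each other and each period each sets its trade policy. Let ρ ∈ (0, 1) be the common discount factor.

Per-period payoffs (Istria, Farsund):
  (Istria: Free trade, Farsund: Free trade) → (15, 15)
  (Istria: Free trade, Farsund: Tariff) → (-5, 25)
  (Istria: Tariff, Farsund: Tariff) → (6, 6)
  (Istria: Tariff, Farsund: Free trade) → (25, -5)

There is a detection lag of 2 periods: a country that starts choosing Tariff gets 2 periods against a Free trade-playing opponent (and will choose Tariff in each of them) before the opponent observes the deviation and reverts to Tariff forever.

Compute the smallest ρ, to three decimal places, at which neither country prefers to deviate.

0.725

The best deviation is to choose Tariff for all 2 undetected periods, earning 25 each, then 6 forever once detected.
Deviation value: 25(1−ρ^2)/(1−ρ) + 6ρ^2/(1−ρ); cooperation value: 15/(1−ρ).
IC: 15 ≥ 25(1−ρ^2) + 6ρ^2 = 25 − 19ρ^2.
So ρ^2 ≥ 10/19, giving ρ ≥ (10/19)^(1/2) ≈ 0.725.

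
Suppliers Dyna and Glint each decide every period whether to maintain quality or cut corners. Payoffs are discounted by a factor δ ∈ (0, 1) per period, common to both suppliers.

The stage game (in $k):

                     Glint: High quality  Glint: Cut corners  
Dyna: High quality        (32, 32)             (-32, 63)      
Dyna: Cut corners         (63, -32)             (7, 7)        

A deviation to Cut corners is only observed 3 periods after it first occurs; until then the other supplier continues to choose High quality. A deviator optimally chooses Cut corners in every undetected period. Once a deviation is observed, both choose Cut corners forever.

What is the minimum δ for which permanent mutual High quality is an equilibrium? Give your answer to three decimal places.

Deviating for the 3 undetected periods gains 63−32 = 31 per period over cooperation, then loses 32−7 = 25 per period forever once punishment starts.
Gain: 31(1 + δ + … + δ^2); loss: 25·δ^3/(1−δ).
No profitable deviation ⇔ 31(1−δ^3) ≤ 25·δ^3, i.e. δ^3 ≥ 31/(31+25) = 31/56.
Hence δ ≥ (31/56)^(1/3) ≈ 0.821.

0.821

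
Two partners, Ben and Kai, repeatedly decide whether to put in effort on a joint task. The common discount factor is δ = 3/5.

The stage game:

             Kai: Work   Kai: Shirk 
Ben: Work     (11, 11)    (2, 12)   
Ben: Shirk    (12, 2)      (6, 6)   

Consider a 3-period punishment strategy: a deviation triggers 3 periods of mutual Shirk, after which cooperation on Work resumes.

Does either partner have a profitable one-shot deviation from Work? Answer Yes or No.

No

Comparing payoff streams over the 4 periods until play realigns: cooperate → 11(1+δ+…+δ^3); deviate → 12 + 6(δ+…+δ^3).
Cooperation is sustained iff (11−6)(δ+…+δ^3) ≥ 12−11.
δ+…+δ^3 = 3/5·(1−(3/5)^3)/(1−3/5) = 1.1760, and (12−11)/(11−6) = 0.2000.
1.1760 ≥ 0.2000, so cooperation is sustainable.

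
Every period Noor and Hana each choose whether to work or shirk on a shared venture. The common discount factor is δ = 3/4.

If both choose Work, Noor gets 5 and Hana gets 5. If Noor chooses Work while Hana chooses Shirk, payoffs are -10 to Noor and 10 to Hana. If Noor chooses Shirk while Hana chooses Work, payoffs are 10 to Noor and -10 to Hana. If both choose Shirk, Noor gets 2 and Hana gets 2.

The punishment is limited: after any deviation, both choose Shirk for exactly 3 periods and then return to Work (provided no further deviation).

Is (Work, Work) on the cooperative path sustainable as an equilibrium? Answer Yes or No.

A one-shot deviation gives 10 now, then 2 for 3 periods, then back to 5.
Gain from deviating: (10−5) today; loss: (5−2) in each of the next 3 periods.
No-deviation condition: (5−2)(δ+…+δ^3) ≥ 10−5, i.e. δ+…+δ^3 ≥ 5/3.
At δ = 3/4: δ+…+δ^3 = 1.7344 ≥ 1.6667.
So cooperation is sustainable.

Yes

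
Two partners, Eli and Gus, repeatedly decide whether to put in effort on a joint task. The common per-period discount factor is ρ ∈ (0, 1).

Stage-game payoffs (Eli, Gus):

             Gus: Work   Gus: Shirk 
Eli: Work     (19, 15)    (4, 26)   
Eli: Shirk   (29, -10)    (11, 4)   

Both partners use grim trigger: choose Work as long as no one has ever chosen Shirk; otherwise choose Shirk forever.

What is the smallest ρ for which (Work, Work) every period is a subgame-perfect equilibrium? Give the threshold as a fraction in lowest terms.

For Eli: deviation gain 29−19 = 10, per-period punishment loss 19−11 = 8. IC gives ρ ≥ 10/18 = 5/9.
For Gus: gain 11, loss 11 per period, so ρ ≥ 11/22 = 1/2.
The tighter constraint is Eli's, so cooperation needs ρ ≥ 5/9.

5/9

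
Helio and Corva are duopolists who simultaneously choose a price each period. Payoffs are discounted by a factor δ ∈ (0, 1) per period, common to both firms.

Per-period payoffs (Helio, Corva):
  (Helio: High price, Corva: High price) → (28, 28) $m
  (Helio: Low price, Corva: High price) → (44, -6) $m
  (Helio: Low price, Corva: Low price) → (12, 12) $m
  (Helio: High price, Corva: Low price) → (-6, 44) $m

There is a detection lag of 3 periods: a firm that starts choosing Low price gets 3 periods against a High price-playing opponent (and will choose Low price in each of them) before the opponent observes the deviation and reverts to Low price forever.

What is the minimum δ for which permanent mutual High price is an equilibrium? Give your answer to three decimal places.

0.794

A deviator earns 44 for 3 periods, then 12 forever; cooperating earns 28 forever. Multiplying the IC by (1−δ):
28 ≥ 44(1−δ^3) + 12δ^3, so 32·δ^3 ≥ 16 and δ^3 ≥ 1/2.
δ ≥ (1/2)^(1/3) ≈ 0.794.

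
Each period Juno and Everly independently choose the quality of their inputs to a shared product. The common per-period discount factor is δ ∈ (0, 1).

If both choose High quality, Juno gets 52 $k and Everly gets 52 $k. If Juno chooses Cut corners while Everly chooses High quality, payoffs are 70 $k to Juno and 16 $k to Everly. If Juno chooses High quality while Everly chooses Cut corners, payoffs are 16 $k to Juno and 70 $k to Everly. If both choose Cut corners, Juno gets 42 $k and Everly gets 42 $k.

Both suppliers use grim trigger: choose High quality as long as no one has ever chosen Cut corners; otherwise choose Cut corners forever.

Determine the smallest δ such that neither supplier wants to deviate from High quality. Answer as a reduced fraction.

9/14

Under grim trigger the critical discount factor is (T−C)/(T−P) with T = 70, C = 52, P = 42.
δ* = (70−52)/(70−42) = 18/28 = 9/14.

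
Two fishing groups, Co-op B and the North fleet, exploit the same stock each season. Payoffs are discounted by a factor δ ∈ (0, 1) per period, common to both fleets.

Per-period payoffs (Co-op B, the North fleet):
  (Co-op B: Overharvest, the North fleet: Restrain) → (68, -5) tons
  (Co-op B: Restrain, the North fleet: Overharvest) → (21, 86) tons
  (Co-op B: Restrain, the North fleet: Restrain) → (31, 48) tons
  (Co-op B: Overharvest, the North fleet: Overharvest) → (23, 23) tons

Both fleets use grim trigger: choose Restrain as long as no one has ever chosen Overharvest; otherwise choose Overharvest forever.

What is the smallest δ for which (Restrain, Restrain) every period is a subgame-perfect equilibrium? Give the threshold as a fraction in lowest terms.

37/45

Co-op B's threshold: (68−31)/(68−23) = 37/45.
the North fleet's threshold: (86−48)/(86−23) = 38/63.
37/45 > 38/63, so Co-op B binds and δ* = 37/45.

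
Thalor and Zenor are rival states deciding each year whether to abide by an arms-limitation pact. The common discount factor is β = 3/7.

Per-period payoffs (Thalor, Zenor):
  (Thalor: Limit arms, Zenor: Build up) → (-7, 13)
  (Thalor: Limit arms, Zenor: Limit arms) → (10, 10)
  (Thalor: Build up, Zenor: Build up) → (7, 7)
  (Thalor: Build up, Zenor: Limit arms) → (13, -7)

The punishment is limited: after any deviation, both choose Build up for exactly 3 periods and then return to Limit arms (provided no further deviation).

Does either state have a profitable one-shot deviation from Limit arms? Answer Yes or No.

Comparing payoff streams over the 4 periods until play realigns: cooperate → 10(1+β+…+β^3); deviate → 13 + 7(β+…+β^3).
Cooperation is sustained iff (10−7)(β+…+β^3) ≥ 13−10.
β+…+β^3 = 3/7·(1−(3/7)^3)/(1−3/7) = 0.6910, and (13−10)/(10−7) = 1.0000.
0.6910 < 1.0000, so cooperation is not sustainable.

Yes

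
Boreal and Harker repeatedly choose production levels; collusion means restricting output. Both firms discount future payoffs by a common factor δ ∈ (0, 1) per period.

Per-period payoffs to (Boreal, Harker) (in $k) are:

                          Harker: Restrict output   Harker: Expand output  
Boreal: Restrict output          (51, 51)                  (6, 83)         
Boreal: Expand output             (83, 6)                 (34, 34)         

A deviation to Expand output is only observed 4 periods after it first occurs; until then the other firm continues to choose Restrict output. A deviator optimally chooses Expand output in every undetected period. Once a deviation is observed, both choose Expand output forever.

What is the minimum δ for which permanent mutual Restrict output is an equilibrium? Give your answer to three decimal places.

0.899

Deviating for the 4 undetected periods gains 83−51 = 32 per period over cooperation, then loses 51−34 = 17 per period forever once punishment starts.
Gain: 32(1 + δ + … + δ^3); loss: 17·δ^4/(1−δ).
No profitable deviation ⇔ 32(1−δ^4) ≤ 17·δ^4, i.e. δ^4 ≥ 32/(32+17) = 32/49.
Hence δ ≥ (32/49)^(1/4) ≈ 0.899.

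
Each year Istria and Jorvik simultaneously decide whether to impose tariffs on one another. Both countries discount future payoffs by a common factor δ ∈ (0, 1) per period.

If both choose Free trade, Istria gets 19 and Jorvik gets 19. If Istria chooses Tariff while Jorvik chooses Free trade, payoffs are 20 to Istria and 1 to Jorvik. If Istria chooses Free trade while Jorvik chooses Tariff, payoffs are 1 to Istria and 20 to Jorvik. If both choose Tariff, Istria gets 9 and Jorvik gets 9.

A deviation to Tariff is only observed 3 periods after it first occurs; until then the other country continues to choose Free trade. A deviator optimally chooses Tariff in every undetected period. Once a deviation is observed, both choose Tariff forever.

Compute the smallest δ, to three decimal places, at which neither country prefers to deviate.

The best deviation is to choose Tariff for all 3 undetected periods, earning 20 each, then 9 forever once detected.
Deviation value: 20(1−δ^3)/(1−δ) + 9δ^3/(1−δ); cooperation value: 19/(1−δ).
IC: 19 ≥ 20(1−δ^3) + 9δ^3 = 20 − 11δ^3.
So δ^3 ≥ 1/11, giving δ ≥ (1/11)^(1/3) ≈ 0.450.

0.450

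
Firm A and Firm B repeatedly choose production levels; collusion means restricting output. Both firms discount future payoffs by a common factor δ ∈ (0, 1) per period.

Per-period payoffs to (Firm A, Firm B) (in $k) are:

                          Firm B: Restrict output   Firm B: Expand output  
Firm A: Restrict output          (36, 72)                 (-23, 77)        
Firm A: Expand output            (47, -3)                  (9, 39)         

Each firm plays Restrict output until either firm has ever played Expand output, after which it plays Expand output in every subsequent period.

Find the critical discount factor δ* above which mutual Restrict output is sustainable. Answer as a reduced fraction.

11/38

Firm A's threshold: (47−36)/(47−9) = 11/38.
Firm B's threshold: (77−72)/(77−39) = 5/38.
11/38 > 5/38, so Firm A binds and δ* = 11/38.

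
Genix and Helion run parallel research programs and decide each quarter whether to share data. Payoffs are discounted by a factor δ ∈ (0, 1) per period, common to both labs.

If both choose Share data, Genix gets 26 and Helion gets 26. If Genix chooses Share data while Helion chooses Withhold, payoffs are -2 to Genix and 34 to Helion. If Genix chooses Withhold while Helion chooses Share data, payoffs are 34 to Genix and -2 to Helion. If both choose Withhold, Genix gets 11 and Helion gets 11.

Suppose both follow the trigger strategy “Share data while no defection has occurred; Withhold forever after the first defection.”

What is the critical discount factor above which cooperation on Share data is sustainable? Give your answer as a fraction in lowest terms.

26/(1−δ) ≥ 34 + 11δ/(1−δ)
26 ≥ 34 − 23δ
δ ≥ 8/23.

8/23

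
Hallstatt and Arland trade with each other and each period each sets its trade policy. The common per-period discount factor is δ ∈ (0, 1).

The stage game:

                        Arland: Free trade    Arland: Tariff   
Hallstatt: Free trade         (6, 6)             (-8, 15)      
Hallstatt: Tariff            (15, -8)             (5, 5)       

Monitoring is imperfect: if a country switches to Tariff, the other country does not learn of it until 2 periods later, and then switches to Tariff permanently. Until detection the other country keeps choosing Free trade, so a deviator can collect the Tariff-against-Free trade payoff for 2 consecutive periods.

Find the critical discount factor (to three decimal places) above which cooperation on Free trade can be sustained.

0.949

Deviating for the 2 undetected periods gains 15−6 = 9 per period over cooperation, then loses 6−5 = 1 per period forever once punishment starts.
Gain: 9(1 + δ + … + δ^1); loss: 1·δ^2/(1−δ).
No profitable deviation ⇔ 9(1−δ^2) ≤ 1·δ^2, i.e. δ^2 ≥ 9/(9+1) = 9/10.
Hence δ ≥ (9/10)^(1/2) ≈ 0.949.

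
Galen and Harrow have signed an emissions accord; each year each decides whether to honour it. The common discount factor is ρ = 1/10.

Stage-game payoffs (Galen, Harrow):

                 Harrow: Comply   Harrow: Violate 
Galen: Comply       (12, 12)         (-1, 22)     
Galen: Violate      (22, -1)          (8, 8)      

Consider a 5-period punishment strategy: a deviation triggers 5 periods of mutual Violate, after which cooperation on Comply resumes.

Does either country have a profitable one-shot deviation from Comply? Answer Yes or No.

A one-shot deviation gives 22 now, then 8 for 5 periods, then back to 12.
Gain from deviating: (22−12) today; loss: (12−8) in each of the next 5 periods.
No-deviation condition: (12−8)(ρ+…+ρ^5) ≥ 22−12, i.e. ρ+…+ρ^5 ≥ 5/2.
At ρ = 1/10: ρ+…+ρ^5 = 0.1111 < 2.5000.
So cooperation is not sustainable.

Yes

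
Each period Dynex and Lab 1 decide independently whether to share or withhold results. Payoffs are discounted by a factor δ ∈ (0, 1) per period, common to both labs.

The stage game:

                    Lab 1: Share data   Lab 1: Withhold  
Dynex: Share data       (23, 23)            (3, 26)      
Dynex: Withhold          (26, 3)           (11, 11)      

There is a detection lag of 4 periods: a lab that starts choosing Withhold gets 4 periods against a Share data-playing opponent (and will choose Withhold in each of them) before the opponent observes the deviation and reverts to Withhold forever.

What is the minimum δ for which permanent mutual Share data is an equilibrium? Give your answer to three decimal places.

0.669

A deviator earns 26 for 4 periods, then 11 forever; cooperating earns 23 forever. Multiplying the IC by (1−δ):
23 ≥ 26(1−δ^4) + 11δ^4, so 15·δ^4 ≥ 3 and δ^4 ≥ 1/5.
δ ≥ (1/5)^(1/4) ≈ 0.669.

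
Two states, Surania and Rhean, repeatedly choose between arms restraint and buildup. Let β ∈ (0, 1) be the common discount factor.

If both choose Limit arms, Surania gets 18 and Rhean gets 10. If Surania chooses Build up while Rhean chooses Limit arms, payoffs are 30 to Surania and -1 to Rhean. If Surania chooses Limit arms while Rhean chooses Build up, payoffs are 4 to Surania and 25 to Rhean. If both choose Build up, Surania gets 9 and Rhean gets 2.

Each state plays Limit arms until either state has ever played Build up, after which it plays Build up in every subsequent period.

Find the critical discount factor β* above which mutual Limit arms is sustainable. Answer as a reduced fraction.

Surania's threshold: (30−18)/(30−9) = 4/7.
Rhean's threshold: (25−10)/(25−2) = 15/23.
4/7 < 15/23, so Rhean binds and β* = 15/23.

15/23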